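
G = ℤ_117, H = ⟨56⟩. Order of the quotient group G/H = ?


|⟨56⟩| = n / gcd(56, 117) = 117 / 1 = 117
H is normal (ℤ_117 is abelian).
|G/H| = |G| / |H| = 117 / 117 = 1

|G/H| = 1


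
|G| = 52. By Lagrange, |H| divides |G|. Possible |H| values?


Lagrange's theorem: |H| divides |G|
|G| = 52
Divisors of 52: 1, 2, 4, 13, 26, 52

Possible subgroup orders: {1, 2, 4, 13, 26, 52}


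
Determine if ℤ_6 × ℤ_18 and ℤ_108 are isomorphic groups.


Comparing ℤ_6 × ℤ_18 and ℤ_108:
gcd(6,18) = 6 ≠ 1. Max element order in ℤ_6×ℤ_18 is lcm(6,18) = 18 < 108, so it has no element of order 108

No, ℤ_6 × ℤ_18 ≇ ℤ_108


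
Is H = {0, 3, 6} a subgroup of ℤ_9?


Subgroup test for H = {0, 3, 6} in (ℤ_9, +):
(1) 0 ∈ H? Yes
(2) Closure: for all a,b ∈ H, (a+b) mod 9 ∈ H? Yes
(3) Inverses: for all a ∈ H, -a mod 9 ∈ H? Yes

Yes, H is a subgroup of ℤ_9


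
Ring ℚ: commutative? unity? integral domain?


ℚ is a field: commutative, has unity, every nonzero element is a unit (hence an integral domain)
Commutative: Yes
Integral domain: Yes
Has unity: Yes

ℚ: Commutative=Yes, Unity=Yes


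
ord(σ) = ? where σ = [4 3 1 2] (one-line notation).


Cycle decomposition: (1 4 2 3)
Cycle lengths: 4
Order = lcm(4) = 4

ord(σ) = 4


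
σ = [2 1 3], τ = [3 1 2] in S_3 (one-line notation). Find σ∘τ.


σ∘τ: apply τ first, then σ
1 →τ 3 →σ 3
2 →τ 1 →σ 2
3 →τ 2 →σ 1

σ∘τ = [3 2 1]


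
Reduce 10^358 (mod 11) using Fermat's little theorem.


Fermat's little theorem: if p is prime and gcd(a,p)=1, then a^(p-1) ≡ 1 (mod p)
p = 11 is prime, gcd(10,11) = 1
Reduce exponent: 358 mod 10 = 8
So 10^358 ≡ 10^8 (mod 11)
10^8 mod 11 = 1

10^358 ≡ 1 (mod 11)


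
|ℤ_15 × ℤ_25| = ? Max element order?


|ℤ_15 × ℤ_25| = 15 × 25 = 375
Max element order = lcm(15,25) = 75
Cyclic? No (gcd=5)

|ℤ_15×ℤ_25| = 375, max element order = 75


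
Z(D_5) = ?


Z(G) = {g ∈ G | gx = xg for all x ∈ G}
For odd n, Z(D_n) = {e}: no nontrivial rotation commutes with all reflections

Z(D_5) = {e}


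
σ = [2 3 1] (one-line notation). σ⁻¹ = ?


To find σ⁻¹, swap domain and range:
σ(1) = 2 → σ⁻¹(2) = 1
σ(2) = 3 → σ⁻¹(3) = 2
σ(3) = 1 → σ⁻¹(1) = 3

σ⁻¹ = [3 1 2]


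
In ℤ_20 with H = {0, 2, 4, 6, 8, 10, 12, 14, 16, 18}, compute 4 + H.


4 + H = {4 + h (mod 20) : h ∈ H}
4+0=4, 4+2=6, 4+4=8, 4+6=10, 4+8=12, 4+10=14, 4+12=16, 4+14=18, 4+16=0, 4+18=2
4 + H = {0, 2, 4, 6, 8, 10, 12, 14, 16, 18} = 0 + H

4 + H = {0, 2, 4, 6, 8, 10, 12, 14, 16, 18}


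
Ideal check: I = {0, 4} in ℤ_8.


Check ideal conditions for I = {0, 4} in ℤ_8:
(1) I is an additive subgroup? Yes
(2) For r ∈ ℤ_8 and a ∈ I: r·a ∈ I? Yes

Yes, I is an ideal of ℤ_8


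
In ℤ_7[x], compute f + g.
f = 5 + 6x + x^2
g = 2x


Add coefficients mod 7:
x^0: 5 + 0 = 5 (mod 7)
x^1: 6 + 2 = 1 (mod 7)
x^2: 1 + 0 = 1 (mod 7)
Result: 5 + x + x^2

f + g = 5 + x + x^2


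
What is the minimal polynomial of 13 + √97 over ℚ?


Let α = 13 + √97. Then α - 13 = √97, so (α - 13)² = 97, giving α² - 26α + 72 = 0. Degree 2 and α ∉ ℚ, so this is the minimal polynomial.

Minimal polynomial: x² - 26x + 72


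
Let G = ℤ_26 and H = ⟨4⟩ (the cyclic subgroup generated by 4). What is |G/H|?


|⟨4⟩| = n / gcd(4, 26) = 26 / 2 = 13
H is normal (ℤ_26 is abelian).
|G/H| = |G| / |H| = 26 / 13 = 2

|G/H| = 2


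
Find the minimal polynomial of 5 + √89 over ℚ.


Let α = 5 + √89. Then α - 5 = √89, so (α - 5)² = 89, giving α² - 10α - 64 = 0. Degree 2 and α ∉ ℚ, so this is the minimal polynomial.

Minimal polynomial: x² - 10x - 64


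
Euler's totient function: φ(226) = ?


Factor n: 226 = 2 × 113
φ(n) = n · ∏(1 - 1/p) over distinct primes p | n
φ(226) = 226 · (1 - 1/2) · (1 - 1/113) = 112

φ(226) = 112


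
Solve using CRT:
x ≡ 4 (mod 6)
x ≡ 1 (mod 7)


m₁ = 6, m₂ = 7, gcd = 1, so CRT applies. M = m₁·m₂ = 42
Let M₁ = M/m₁ = 7, M₂ = M/m₂ = 6
Find y₁ ≡ M₁⁻¹ (mod m₁): 7⁻¹ ≡ 1 (mod 6)
Find y₂ ≡ M₂⁻¹ (mod m₂): 6⁻¹ ≡ 6 (mod 7)
x = a₁·M₁·y₁ + a₂·M₂·y₂ = 4·7·1 + 1·6·6 = 64
Reduce mod 42: x ≡ 22
Check: 22 mod 6 = 4 ✓, 22 mod 7 = 1 ✓

x ≡ 22 (mod 42)


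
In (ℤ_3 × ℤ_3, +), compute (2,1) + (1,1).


Operation: componentwise addition mod (3, 3)
(2,1) + (1,1) = ((a₁+b₁) mod 3, (a₂+b₂) mod 3) with a = (2,1), b = (1,1)

(2,1) + (1,1) = (0,2)


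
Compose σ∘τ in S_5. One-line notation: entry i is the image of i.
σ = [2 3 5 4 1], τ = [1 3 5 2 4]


σ∘τ: apply τ first, then σ
1 →τ 1 →σ 2
2 →τ 3 →σ 5
3 →τ 5 →σ 1
4 →τ 2 →σ 3
5 →τ 4 →σ 4

σ∘τ = [2 5 1 3 4]


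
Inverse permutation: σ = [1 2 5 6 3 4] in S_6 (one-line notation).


To find σ⁻¹, swap domain and range:
σ(1) = 1 → σ⁻¹(1) = 1
σ(2) = 2 → σ⁻¹(2) = 2
σ(3) = 5 → σ⁻¹(5) = 3
σ(4) = 6 → σ⁻¹(6) = 4
σ(5) = 3 → σ⁻¹(3) = 5
σ(6) = 4 → σ⁻¹(4) = 6

σ⁻¹ = [1 2 5 6 3 4]


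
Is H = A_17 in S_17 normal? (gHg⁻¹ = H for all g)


H = A_17 in S_17
A_17 has index 2 in S_17, and every subgroup of index 2 is normal

Yes, normal subgroup


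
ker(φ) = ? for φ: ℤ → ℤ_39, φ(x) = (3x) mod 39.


Kernel = preimage of identity
ker(φ) = {x ∈ ℤ : 3x ≡ 0 (mod 39)}. gcd(3,39) = 3, so 3x ≡ 0 (mod 39) ⟺ x ≡ 0 (mod 39/3 = 13). Hence ker(φ) = 13ℤ

ker(φ) = 13ℤ


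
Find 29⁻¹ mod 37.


Use the extended Euclidean algorithm to write 1 = 29·s + 37·t; then s mod 37 is the inverse.
Euclidean algorithm:
  29 = 0·37 + 29
  37 = 1·29 + 8
  29 = 3·8 + 5
  8 = 1·5 + 3
  5 = 1·3 + 2
  3 = 1·2 + 1
  2 = 2·1 + 0
gcd(29,37) = 1
Back-substitution gives: 29·(-14) + 37·(11) = 1
So 29⁻¹ ≡ -14 ≡ 23 (mod 37)
Check: 29 × 23 = 667 ≡ 1 (mod 37) ✓

29⁻¹ ≡ 23 (mod 37)


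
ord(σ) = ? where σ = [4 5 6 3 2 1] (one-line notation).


Cycle decomposition: (1 4 3 6) (2 5)
Cycle lengths: 4, 2
Order = lcm(4, 2) = 4

ord(σ) = 4


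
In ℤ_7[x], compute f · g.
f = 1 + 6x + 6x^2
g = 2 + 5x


Expand and collect like terms; reduce coefficients mod 7:
x^0: 1·2 = 2 ≡ 2 (mod 7)
x^1: 1·5 + 6·2 = 17 ≡ 3 (mod 7)
x^2: 6·5 + 6·2 = 42 ≡ 0 (mod 7)
x^3: 6·5 = 30 ≡ 2 (mod 7)
Result: 2 + 3x + 2x^3

f · g = 2 + 3x + 2x^3


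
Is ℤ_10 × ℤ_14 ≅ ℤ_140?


Comparing ℤ_10 × ℤ_14 and ℤ_140:
gcd(10,14) = 2 ≠ 1. Max element order in ℤ_10×ℤ_14 is lcm(10,14) = 70 < 140, so it has no element of order 140

No, ℤ_10 × ℤ_14 ≇ ℤ_140


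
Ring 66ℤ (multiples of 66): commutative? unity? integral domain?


66ℤ is a commutative ring under +,× but has no multiplicative identity (1 ∉ 66ℤ); it has no zero divisors, but without unity it is not an integral domain
Commutative: Yes
Integral domain: No
Has unity: No

66ℤ (multiples of 66): Commutative=Yes, Unity=No


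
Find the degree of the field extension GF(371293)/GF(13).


GF(371293) = GF(13^5), so the extension degree is 5

[GF(371293)/GF(13)] = 5


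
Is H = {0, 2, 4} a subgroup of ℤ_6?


Subgroup test for H = {0, 2, 4} in (ℤ_6, +):
(1) 0 ∈ H? Yes
(2) Closure: for all a,b ∈ H, (a+b) mod 6 ∈ H? Yes
(3) Inverses: for all a ∈ H, -a mod 6 ∈ H? Yes

Yes, H is a subgroup of ℤ_6


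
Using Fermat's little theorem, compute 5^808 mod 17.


Fermat's little theorem: if p is prime and gcd(a,p)=1, then a^(p-1) ≡ 1 (mod p)
p = 17 is prime, gcd(5,17) = 1
Reduce exponent: 808 mod 16 = 8
So 5^808 ≡ 5^8 (mod 17)
5^8 mod 17 = 16

5^808 ≡ 16 (mod 17)


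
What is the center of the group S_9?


Z(G) = {g ∈ G | gx = xg for all x ∈ G}
S_n is non-abelian for n ≥ 3; Z(S_9) is trivial

Z(S_9) = {e}


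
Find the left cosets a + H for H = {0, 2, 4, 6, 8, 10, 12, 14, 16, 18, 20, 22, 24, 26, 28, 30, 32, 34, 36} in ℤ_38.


H = {0, 2, 4, 6, 8, 10, 12, 14, 16, 18, 20, 22, 24, 26, 28, 30, 32, 34, 36}, |H| = 19
Number of cosets = |G|/|H| = 38/19 = 2
0 + H = {0, 2, 4, 6, 8, 10, 12, 14, 16, 18, 20, 22, 24, 26, 28, 30, 32, 34, 36}
1 + H = {1, 3, 5, 7, 9, 11, 13, 15, 17, 19, 21, 23, 25, 27, 29, 31, 33, 35, 37}

Cosets: 0+H={0,2,4,6,8,10,12,14,16,18,20,22,24,26,28,30,32,34,36}; 1+H={1,3,5,7,9,11,13,15,17,19,21,23,25,27,29,31,33,35,37}


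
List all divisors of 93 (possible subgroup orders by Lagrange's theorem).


Lagrange's theorem: |H| divides |G|
|G| = 93
Divisors of 93: 1, 3, 31, 93

Possible subgroup orders: {1, 3, 31, 93}


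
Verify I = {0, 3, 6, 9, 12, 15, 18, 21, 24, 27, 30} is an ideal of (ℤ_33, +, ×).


Check ideal conditions for I = {0, 3, 6, 9, 12, 15, 18, 21, 24, 27, 30} in ℤ_33:
(1) I is an additive subgroup? Yes
(2) For r ∈ ℤ_33 and a ∈ I: r·a ∈ I? Yes

Yes, I is an ideal of ℤ_33


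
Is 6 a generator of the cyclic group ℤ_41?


g generates ℤ_n iff gcd(g, n) = 1
gcd(6, 41) = 1
Since gcd = 1, 6 is a generator.

Yes, 6 generates ℤ_41


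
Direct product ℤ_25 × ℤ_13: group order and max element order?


|ℤ_25 × ℤ_13| = 25 × 13 = 325
Max element order = lcm(25,13) = 325
Cyclic? Yes (gcd=1)

|ℤ_25×ℤ_13| = 325, max element order = 325


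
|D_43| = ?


|D_n| = 2n (n rotations and n reflections)
|D_43| = 2×43 = 86

|D_43| = 86


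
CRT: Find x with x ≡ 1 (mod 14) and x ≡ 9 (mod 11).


m₁ = 14, m₂ = 11, gcd = 1, so CRT applies. M = m₁·m₂ = 154
Let M₁ = M/m₁ = 11, M₂ = M/m₂ = 14
Find y₁ ≡ M₁⁻¹ (mod m₁): 11⁻¹ ≡ 9 (mod 14)
Find y₂ ≡ M₂⁻¹ (mod m₂): 14⁻¹ ≡ 4 (mod 11)
x = a₁·M₁·y₁ + a₂·M₂·y₂ = 1·11·9 + 9·14·4 = 603
Reduce mod 154: x ≡ 141
Check: 141 mod 14 = 1 ✓, 141 mod 11 = 9 ✓

x ≡ 141 (mod 154)


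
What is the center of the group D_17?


Z(G) = {g ∈ G | gx = xg for all x ∈ G}
For odd n, Z(D_n) = {e}: no nontrivial rotation commutes with all reflections

Z(D_17) = {e}


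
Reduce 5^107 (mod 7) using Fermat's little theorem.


Fermat's little theorem: if p is prime and gcd(a,p)=1, then a^(p-1) ≡ 1 (mod p)
p = 7 is prime, gcd(5,7) = 1
Reduce exponent: 107 mod 6 = 5
So 5^107 ≡ 5^5 (mod 7)
5^5 mod 7 = 3

5^107 ≡ 3 (mod 7)


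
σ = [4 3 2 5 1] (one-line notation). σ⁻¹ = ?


To find σ⁻¹, swap domain and range:
σ(1) = 4 → σ⁻¹(4) = 1
σ(2) = 3 → σ⁻¹(3) = 2
σ(3) = 2 → σ⁻¹(2) = 3
σ(4) = 5 → σ⁻¹(5) = 4
σ(5) = 1 → σ⁻¹(1) = 5

σ⁻¹ = [5 3 2 1 4]


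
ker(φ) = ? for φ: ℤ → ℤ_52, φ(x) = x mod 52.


Kernel = preimage of identity
ker(φ) = {x ∈ ℤ : x ≡ 0 (mod 52)} = 52ℤ = {0, ±52, ±104, ...}

ker(φ) = 52ℤ


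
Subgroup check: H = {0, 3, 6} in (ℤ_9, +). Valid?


Subgroup test for H = {0, 3, 6} in (ℤ_9, +):
(1) 0 ∈ H? Yes
(2) Closure: for all a,b ∈ H, (a+b) mod 9 ∈ H? Yes
(3) Inverses: for all a ∈ H, -a mod 9 ∈ H? Yes

Yes, H is a subgroup of ℤ_9


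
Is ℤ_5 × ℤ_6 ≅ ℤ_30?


Comparing ℤ_5 × ℤ_6 and ℤ_30:
gcd(5,6) = 1, so ℤ_5 × ℤ_6 ≅ ℤ_30 (CRT)

Yes, ℤ_5 × ℤ_6 ≅ ℤ_30


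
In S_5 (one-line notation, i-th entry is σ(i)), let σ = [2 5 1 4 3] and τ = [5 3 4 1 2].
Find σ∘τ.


σ∘τ: apply τ first, then σ
1 →τ 5 →σ 3
2 →τ 3 →σ 1
3 →τ 4 →σ 4
4 →τ 1 →σ 2
5 →τ 2 →σ 5

σ∘τ = [3 1 4 2 5]


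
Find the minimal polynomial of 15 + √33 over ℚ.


Let α = 15 + √33. Then α - 15 = √33, so (α - 15)² = 33, giving α² - 30α + 192 = 0. Degree 2 and α ∉ ℚ, so this is the minimal polynomial.

Minimal polynomial: x² - 30x + 192


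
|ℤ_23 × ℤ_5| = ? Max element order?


|ℤ_23 × ℤ_5| = 23 × 5 = 115
Max element order = lcm(23,5) = 115
Cyclic? Yes (gcd=1)

|ℤ_23×ℤ_5| = 115, max element order = 115


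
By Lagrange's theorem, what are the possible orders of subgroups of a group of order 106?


Lagrange's theorem: |H| divides |G|
|G| = 106
Divisors of 106: 1, 2, 53, 106

Possible subgroup orders: {1, 2, 53, 106}


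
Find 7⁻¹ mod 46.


Use the extended Euclidean algorithm to write 1 = 7·s + 46·t; then s mod 46 is the inverse.
Euclidean algorithm:
  7 = 0·46 + 7
  46 = 6·7 + 4
  7 = 1·4 + 3
  4 = 1·3 + 1
  3 = 3·1 + 0
gcd(7,46) = 1
Back-substitution gives: 7·(-13) + 46·(2) = 1
So 7⁻¹ ≡ -13 ≡ 33 (mod 46)
Check: 7 × 33 = 231 ≡ 1 (mod 46) ✓

7⁻¹ ≡ 33 (mod 46)


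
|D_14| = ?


|D_n| = 2n (n rotations and n reflections)
|D_14| = 2×14 = 28

|D_14| = 28


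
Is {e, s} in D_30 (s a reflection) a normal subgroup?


H = {e, s} in D_30 (s a reflection)
r·s·r⁻¹ = sr⁻² ≠ s for n ≥ 3, so {e, s} is not closed under conjugation

No, not a normal subgroup


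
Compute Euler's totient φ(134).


Factor n: 134 = 2 × 67
φ(n) = n · ∏(1 - 1/p) over distinct primes p | n
φ(134) = 134 · (1 - 1/2) · (1 - 1/67) = 66

φ(134) = 66


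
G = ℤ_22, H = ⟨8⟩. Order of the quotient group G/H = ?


|⟨8⟩| = n / gcd(8, 22) = 22 / 2 = 11
H is normal (ℤ_22 is abelian).
|G/H| = |G| / |H| = 22 / 11 = 2

|G/H| = 2


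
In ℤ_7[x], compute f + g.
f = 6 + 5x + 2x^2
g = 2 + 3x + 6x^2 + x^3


Add coefficients mod 7:
x^0: 6 + 2 = 1 (mod 7)
x^1: 5 + 3 = 1 (mod 7)
x^2: 2 + 6 = 1 (mod 7)
x^3: 0 + 1 = 1 (mod 7)
Result: 1 + x + x^2 + x^3

f + g = 1 + x + x^2 + x^3


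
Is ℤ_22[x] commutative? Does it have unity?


ℤ_22 has zero divisors (2·11 ≡ 0), and these lift to constant zero divisors in ℤ_22[x]; so not an integral domain
Commutative: Yes
Integral domain: No
Has unity: Yes

ℤ_22[x]: Commutative=Yes, Unity=Yes


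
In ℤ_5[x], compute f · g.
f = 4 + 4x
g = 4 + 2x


Expand and collect like terms; reduce coefficients mod 5:
x^0: 4·4 = 16 ≡ 1 (mod 5)
x^1: 4·2 + 4·4 = 24 ≡ 4 (mod 5)
x^2: 4·2 = 8 ≡ 3 (mod 5)
Result: 1 + 4x + 3x^2

f · g = 1 + 4x + 3x^2


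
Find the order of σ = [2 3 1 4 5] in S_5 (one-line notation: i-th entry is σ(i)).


Cycle decomposition: (1 2 3)
Cycle lengths: 3
Order = lcm(3) = 3

ord(σ) = 3


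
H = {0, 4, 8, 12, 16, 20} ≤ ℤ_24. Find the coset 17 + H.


17 + H = {17 + h (mod 24) : h ∈ H}
17+0=17, 17+4=21, 17+8=1, 17+12=5, 17+16=9, 17+20=13
17 + H = {1, 5, 9, 13, 17, 21} = 1 + H

17 + H = {1, 5, 9, 13, 17, 21}


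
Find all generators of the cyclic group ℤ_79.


g generates ℤ_n iff gcd(g,n) = 1
Prime factors of 79: 79
Generators are g ∈ {1,...,78} not divisible by any of these primes.
Generators: {1, 2, 3, 4, 5, 6, 7, 8, 9, 10, 11, 12, 13, 14, 15, 16, 17, 18, 19, 20, 21, 22, 23, 24, 25, 26, 27, 28, 29, 30, 31, 32, 33, 34, 35, 36, 37, 38, 39, 40, 41, 42, 43, 44, 45, 46, 47, 48, 49, 50, 51, 52, 53, 54, 55, 56, 57, 58, 59, 60, 61, 62, 63, 64, 65, 66, 67, 68, 69, 70, 71, 72, 73, 74, 75, 76, 77, 78}
Number of generators = φ(79) = 78

Generators of ℤ_79 = {1, 2, 3, 4, 5, 6, 7, 8, 9, 10, 11, 12, 13, 14, 15, 16, 17, 18, 19, 20, 21, 22, 23, 24, 25, 26, 27, 28, 29, 30, 31, 32, 33, 34, 35, 36, 37, 38, 39, 40, 41, 42, 43, 44, 45, 46, 47, 48, 49, 50, 51, 52, 53, 54, 55, 56, 57, 58, 59, 60, 61, 62, 63, 64, 65, 66, 67, 68, 69, 70, 71, 72, 73, 74, 75, 76, 77, 78}


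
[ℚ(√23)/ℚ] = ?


√23 has minimal polynomial x² - 23 (irreducible over ℚ since 23 is squarefree)

[ℚ(√23)/ℚ] = 2


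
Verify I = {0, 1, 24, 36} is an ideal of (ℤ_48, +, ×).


Check ideal conditions for I = {0, 1, 24, 36} in ℤ_48:
(1) I is an additive subgroup? No
(2) For r ∈ ℤ_48 and a ∈ I: r·a ∈ I? No  [counterexample: r=2, a=1, r·a mod 48 = 2 ∉ I]

No, I is not an ideal of ℤ_48


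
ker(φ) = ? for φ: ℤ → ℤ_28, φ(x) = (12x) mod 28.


Kernel = preimage of identity
ker(φ) = {x ∈ ℤ : 12x ≡ 0 (mod 28)}. gcd(12,28) = 4, so 12x ≡ 0 (mod 28) ⟺ x ≡ 0 (mod 28/4 = 7). Hence ker(φ) = 7ℤ

ker(φ) = 7ℤ


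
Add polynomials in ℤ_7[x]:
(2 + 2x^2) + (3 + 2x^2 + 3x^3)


Add coefficients mod 7:
x^0: 2 + 3 = 5 (mod 7)
x^1: 0 + 0 = 0 (mod 7)
x^2: 2 + 2 = 4 (mod 7)
x^3: 0 + 3 = 3 (mod 7)
Result: 5 + 4x^2 + 3x^3

f + g = 5 + 4x^2 + 3x^3


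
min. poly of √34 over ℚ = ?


√34 satisfies x² - 34 = 0, irreducible over ℚ since 34 is squarefree

Minimal polynomial: x² - 34


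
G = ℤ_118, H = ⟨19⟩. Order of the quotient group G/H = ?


|⟨19⟩| = n / gcd(19, 118) = 118 / 1 = 118
H is normal (ℤ_118 is abelian).
|G/H| = |G| / |H| = 118 / 118 = 1

|G/H| = 1


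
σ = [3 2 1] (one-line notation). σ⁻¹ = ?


To find σ⁻¹, swap domain and range:
σ(1) = 3 → σ⁻¹(3) = 1
σ(2) = 2 → σ⁻¹(2) = 2
σ(3) = 1 → σ⁻¹(1) = 3

σ⁻¹ = [3 2 1]


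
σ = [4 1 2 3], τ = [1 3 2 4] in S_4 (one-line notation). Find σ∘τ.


σ∘τ: apply τ first, then σ
1 →τ 1 →σ 4
2 →τ 3 →σ 2
3 →τ 2 →σ 1
4 →τ 4 →σ 3

σ∘τ = [4 2 1 3]


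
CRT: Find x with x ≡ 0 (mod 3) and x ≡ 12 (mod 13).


m₁ = 3, m₂ = 13, gcd = 1, so CRT applies. M = m₁·m₂ = 39
Let M₁ = M/m₁ = 13, M₂ = M/m₂ = 3
Find y₁ ≡ M₁⁻¹ (mod m₁): 13⁻¹ ≡ 1 (mod 3)
Find y₂ ≡ M₂⁻¹ (mod m₂): 3⁻¹ ≡ 9 (mod 13)
x = a₁·M₁·y₁ + a₂·M₂·y₂ = 0·13·1 + 12·3·9 = 324
Reduce mod 39: x ≡ 12
Check: 12 mod 3 = 0 ✓, 12 mod 13 = 12 ✓

x ≡ 12 (mod 39)


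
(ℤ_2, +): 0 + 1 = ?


Operation: addition mod 2
0 + 1 = (a + b) mod 2 with a = 0, b = 1

0 + 1 = 1


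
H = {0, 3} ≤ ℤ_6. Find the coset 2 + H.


2 + H = {2 + h (mod 6) : h ∈ H}
2+0=2, 2+3=5

2 + H = {2, 5}


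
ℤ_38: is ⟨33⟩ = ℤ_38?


g generates ℤ_n iff gcd(g, n) = 1
gcd(33, 38) = 1
Since gcd = 1, 33 is a generator.

Yes, 33 generates ℤ_38


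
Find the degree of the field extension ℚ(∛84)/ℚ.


∛84 has minimal polynomial x³ - 84 (irreducible over ℚ since 84 is not a perfect cube)

[ℚ(∛84)/ℚ] = 3


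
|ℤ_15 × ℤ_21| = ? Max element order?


|ℤ_15 × ℤ_21| = 15 × 21 = 315
Max element order = lcm(15,21) = 105
Cyclic? No (gcd=3)

|ℤ_15×ℤ_21| = 315, max element order = 105


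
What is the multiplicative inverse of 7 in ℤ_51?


Use the extended Euclidean algorithm to write 1 = 7·s + 51·t; then s mod 51 is the inverse.
Euclidean algorithm:
  7 = 0·51 + 7
  51 = 7·7 + 2
  7 = 3·2 + 1
  2 = 2·1 + 0
gcd(7,51) = 1
Back-substitution gives: 7·(22) + 51·(-3) = 1
So 7⁻¹ ≡ 22 ≡ 22 (mod 51)
Check: 7 × 22 = 154 ≡ 1 (mod 51) ✓

7⁻¹ ≡ 22 (mod 51)


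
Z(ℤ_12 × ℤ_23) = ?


Z(G) = {g ∈ G | gx = xg for all x ∈ G}
Direct product of abelian groups is abelian, so Z(G) = G

Z(ℤ_12 × ℤ_23) = ℤ_12 × ℤ_23


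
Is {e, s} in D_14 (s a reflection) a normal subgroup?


H = {e, s} in D_14 (s a reflection)
r·s·r⁻¹ = sr⁻² ≠ s for n ≥ 3, so {e, s} is not closed under conjugation

No, not a normal subgroup


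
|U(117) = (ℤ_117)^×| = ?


U(n) is the group of units mod n; |U(n)| = φ(n)
|U(117)| = φ(117) = 72

|U(117) = (ℤ_117)^×| = 72


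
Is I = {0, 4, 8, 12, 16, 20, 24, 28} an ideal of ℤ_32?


Check ideal conditions for I = {0, 4, 8, 12, 16, 20, 24, 28} in ℤ_32:
(1) I is an additive subgroup? Yes
(2) For r ∈ ℤ_32 and a ∈ I: r·a ∈ I? Yes

Yes, I is an ideal of ℤ_32


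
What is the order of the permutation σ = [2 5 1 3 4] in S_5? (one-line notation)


Cycle decomposition: (1 2 5 4 3)
Cycle lengths: 5
Order = lcm(5) = 5

ord(σ) = 5


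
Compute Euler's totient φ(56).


Factor n: 56 = 2^3 × 7
φ(n) = n · ∏(1 - 1/p) over distinct primes p | n
φ(56) = 56 · (1 - 1/2) · (1 - 1/7) = 24

φ(56) = 24


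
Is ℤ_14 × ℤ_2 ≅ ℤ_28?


Comparing ℤ_14 × ℤ_2 and ℤ_28:
gcd(14,2) = 2 ≠ 1. Max element order in ℤ_14×ℤ_2 is lcm(14,2) = 14 < 28, so it has no element of order 28

No, ℤ_14 × ℤ_2 ≇ ℤ_28


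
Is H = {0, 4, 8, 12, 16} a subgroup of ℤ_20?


Subgroup test for H = {0, 4, 8, 12, 16} in (ℤ_20, +):
(1) 0 ∈ H? Yes
(2) Closure: for all a,b ∈ H, (a+b) mod 20 ∈ H? Yes
(3) Inverses: for all a ∈ H, -a mod 20 ∈ H? Yes

Yes, H is a subgroup of ℤ_20


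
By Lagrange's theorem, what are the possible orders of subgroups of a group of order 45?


Lagrange's theorem: |H| divides |G|
|G| = 45
Divisors of 45: 1, 3, 5, 9, 15, 45

Possible subgroup orders: {1, 3, 5, 9, 15, 45}


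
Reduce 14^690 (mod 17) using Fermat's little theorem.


Fermat's little theorem: if p is prime and gcd(a,p)=1, then a^(p-1) ≡ 1 (mod p)
p = 17 is prime, gcd(14,17) = 1
Reduce exponent: 690 mod 16 = 2
So 14^690 ≡ 14^2 (mod 17)
14^2 mod 17 = 9

14^690 ≡ 9 (mod 17)


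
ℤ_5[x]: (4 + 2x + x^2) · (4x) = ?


Expand and collect like terms; reduce coefficients mod 5:
x^0: 4·0 = 0 ≡ 0 (mod 5)
x^1: 4·4 + 2·0 = 16 ≡ 1 (mod 5)
x^2: 2·4 + 1·0 = 8 ≡ 3 (mod 5)
x^3: 1·4 = 4 ≡ 4 (mod 5)
Result: x + 3x^2 + 4x^3

f · g = x + 3x^2 + 4x^3


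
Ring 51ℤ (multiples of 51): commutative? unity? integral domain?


51ℤ is a commutative ring under +,× but has no multiplicative identity (1 ∉ 51ℤ); it has no zero divisors, but without unity it is not an integral domain
Commutative: Yes
Integral domain: No
Has unity: No

51ℤ (multiples of 51): Commutative=Yes, Unity=No


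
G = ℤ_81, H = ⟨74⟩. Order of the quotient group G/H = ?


|⟨74⟩| = n / gcd(74, 81) = 81 / 1 = 81
H is normal (ℤ_81 is abelian).
|G/H| = |G| / |H| = 81 / 81 = 1

|G/H| = 1


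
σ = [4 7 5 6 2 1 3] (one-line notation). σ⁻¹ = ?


To find σ⁻¹, swap domain and range:
σ(1) = 4 → σ⁻¹(4) = 1
σ(2) = 7 → σ⁻¹(7) = 2
σ(3) = 5 → σ⁻¹(5) = 3
σ(4) = 6 → σ⁻¹(6) = 4
σ(5) = 2 → σ⁻¹(2) = 5
σ(6) = 1 → σ⁻¹(1) = 6
σ(7) = 3 → σ⁻¹(3) = 7

σ⁻¹ = [6 5 7 1 3 4 2]


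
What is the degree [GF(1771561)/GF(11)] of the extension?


GF(1771561) = GF(11^6), so the extension degree is 6

[GF(1771561)/GF(11)] = 6


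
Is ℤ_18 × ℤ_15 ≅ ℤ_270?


Comparing ℤ_18 × ℤ_15 and ℤ_270:
gcd(18,15) = 3 ≠ 1. Max element order in ℤ_18×ℤ_15 is lcm(18,15) = 90 < 270, so it has no element of order 270

No, ℤ_18 × ℤ_15 ≇ ℤ_270


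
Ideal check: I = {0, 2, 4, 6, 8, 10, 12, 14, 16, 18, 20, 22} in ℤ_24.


Check ideal conditions for I = {0, 2, 4, 6, 8, 10, 12, 14, 16, 18, 20, 22} in ℤ_24:
(1) I is an additive subgroup? Yes
(2) For r ∈ ℤ_24 and a ∈ I: r·a ∈ I? Yes

Yes, I is an ideal of ℤ_24


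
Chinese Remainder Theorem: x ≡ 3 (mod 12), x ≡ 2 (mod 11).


m₁ = 12, m₂ = 11, gcd = 1, so CRT applies. M = m₁·m₂ = 132
Let M₁ = M/m₁ = 11, M₂ = M/m₂ = 12
Find y₁ ≡ M₁⁻¹ (mod m₁): 11⁻¹ ≡ 11 (mod 12)
Find y₂ ≡ M₂⁻¹ (mod m₂): 12⁻¹ ≡ 1 (mod 11)
x = a₁·M₁·y₁ + a₂·M₂·y₂ = 3·11·11 + 2·12·1 = 387
Reduce mod 132: x ≡ 123
Check: 123 mod 12 = 3 ✓, 123 mod 11 = 2 ✓

x ≡ 123 (mod 132)


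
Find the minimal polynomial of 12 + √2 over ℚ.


Let α = 12 + √2. Then α - 12 = √2, so (α - 12)² = 2, giving α² - 24α + 142 = 0. Degree 2 and α ∉ ℚ, so this is the minimal polynomial.

Minimal polynomial: x² - 24x + 142


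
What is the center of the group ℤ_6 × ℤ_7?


Z(G) = {g ∈ G | gx = xg for all x ∈ G}
Direct product of abelian groups is abelian, so Z(G) = G

Z(ℤ_6 × ℤ_7) = ℤ_6 × ℤ_7


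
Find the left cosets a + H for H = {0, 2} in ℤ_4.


H = {0, 2}, |H| = 2
Number of cosets = |G|/|H| = 4/2 = 2
0 + H = {0, 2}
1 + H = {1, 3}

Cosets: 0+H={0,2}; 1+H={1,3}


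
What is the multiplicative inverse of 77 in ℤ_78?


Use the extended Euclidean algorithm to write 1 = 77·s + 78·t; then s mod 78 is the inverse.
Euclidean algorithm:
  77 = 0·78 + 77
  78 = 1·77 + 1
  77 = 77·1 + 0
gcd(77,78) = 1
Back-substitution gives: 77·(-1) + 78·(1) = 1
So 77⁻¹ ≡ -1 ≡ 77 (mod 78)
Check: 77 × 77 = 5929 ≡ 1 (mod 78) ✓

77⁻¹ ≡ 77 (mod 78)


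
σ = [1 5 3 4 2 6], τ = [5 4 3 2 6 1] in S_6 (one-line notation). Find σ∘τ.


σ∘τ: apply τ first, then σ
1 →τ 5 →σ 2
2 →τ 4 →σ 4
3 →τ 3 →σ 3
4 →τ 2 →σ 5
5 →τ 6 →σ 6
6 →τ 1 →σ 1

σ∘τ = [2 4 3 5 6 1]


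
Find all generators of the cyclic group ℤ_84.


g generates ℤ_n iff gcd(g,n) = 1
Prime factors of 84: 2, 3, 7
Generators are g ∈ {1,...,83} not divisible by any of these primes.
Generators: {1, 5, 11, 13, 17, 19, 23, 25, 29, 31, 37, 41, 43, 47, 53, 55, 59, 61, 65, 67, 71, 73, 79, 83}
Number of generators = φ(84) = 24

Generators of ℤ_84 = {1, 5, 11, 13, 17, 19, 23, 25, 29, 31, 37, 41, 43, 47, 53, 55, 59, 61, 65, 67, 71, 73, 79, 83}


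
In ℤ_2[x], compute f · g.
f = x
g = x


Expand and collect like terms; reduce coefficients mod 2:
x^0: 0·0 = 0 ≡ 0 (mod 2)
x^1: 0·1 + 1·0 = 0 ≡ 0 (mod 2)
x^2: 1·1 = 1 ≡ 1 (mod 2)
Result: x^2

f · g = x^2


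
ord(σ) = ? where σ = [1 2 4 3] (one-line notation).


Cycle decomposition: (3 4)
Cycle lengths: 2
Order = lcm(2) = 2

ord(σ) = 2


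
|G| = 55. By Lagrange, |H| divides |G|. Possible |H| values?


Lagrange's theorem: |H| divides |G|
|G| = 55
Divisors of 55: 1, 5, 11, 55

Possible subgroup orders: {1, 5, 11, 55}


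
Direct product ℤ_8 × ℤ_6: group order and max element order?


|ℤ_8 × ℤ_6| = 8 × 6 = 48
Max element order = lcm(8,6) = 24
Cyclic? No (gcd=2)

|ℤ_8×ℤ_6| = 48, max element order = 24


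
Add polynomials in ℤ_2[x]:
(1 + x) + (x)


Add coefficients mod 2:
x^0: 1 + 0 = 1 (mod 2)
x^1: 1 + 1 = 0 (mod 2)
Result: 1

f + g = 1


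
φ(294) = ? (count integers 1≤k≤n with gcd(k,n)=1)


Factor n: 294 = 2 × 3 × 7^2
φ(n) = n · ∏(1 - 1/p) over distinct primes p | n
φ(294) = 294 · (1 - 1/2) · (1 - 1/3) · (1 - 1/7) = 84

φ(294) = 84


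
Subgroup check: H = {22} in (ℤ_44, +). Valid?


Subgroup test for H = {22} in (ℤ_44, +):
(1) 0 ∈ H? No
(2) Closure: for all a,b ∈ H, (a+b) mod 44 ∈ H? No  [counterexample: 22 + 22 = 0 ∉ H]
(3) Inverses: for all a ∈ H, -a mod 44 ∈ H? Yes

No, H is not a subgroup of ℤ_44


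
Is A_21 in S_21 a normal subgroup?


H = A_21 in S_21
A_21 has index 2 in S_21, and every subgroup of index 2 is normal

Yes, normal subgroup


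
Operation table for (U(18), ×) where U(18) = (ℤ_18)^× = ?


Elements: {1, 5, 7, 11, 13, 17}
Operation: multiplication mod 18
Entry (a, b) = (a × b) mod 18

Cayley table:
   |  1 |  5 |  7 | 11 | 13 | 17
 1 |  1 |  5 |  7 | 11 | 13 | 17
 5 |  5 |  7 | 17 |  1 | 11 | 13
 7 |  7 | 17 | 13 |  5 |  1 | 11
11 | 11 |  1 |  5 | 13 | 17 |  7
13 | 13 | 11 |  1 | 17 |  7 |  5
17 | 17 | 13 | 11 |  7 |  5 |  1


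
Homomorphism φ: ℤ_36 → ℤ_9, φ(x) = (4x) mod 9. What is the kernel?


Kernel = preimage of identity
ker(φ) = {x ∈ ℤ_36 : 4x ≡ 0 (mod 9)}. Since 9 | 36, φ is well-defined. The kernel is the cyclic subgroup ⟨9⟩ of ℤ_36 (order 4), i.e. {0, 9, 18, 27}

ker(φ) = {0, 9, 18, 27}


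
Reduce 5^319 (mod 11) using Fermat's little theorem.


Fermat's little theorem: if p is prime and gcd(a,p)=1, then a^(p-1) ≡ 1 (mod p)
p = 11 is prime, gcd(5,11) = 1
Reduce exponent: 319 mod 10 = 9
So 5^319 ≡ 5^9 (mod 11)
5^9 mod 11 = 9

5^319 ≡ 9 (mod 11)


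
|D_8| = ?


|D_n| = 2n (n rotations and n reflections)
|D_8| = 2×8 = 16

|D_8| = 16


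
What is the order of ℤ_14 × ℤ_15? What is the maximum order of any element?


|ℤ_14 × ℤ_15| = 14 × 15 = 210
Max element order = lcm(14,15) = 210
Cyclic? Yes (gcd=1)

|ℤ_14×ℤ_15| = 210, max element order = 210


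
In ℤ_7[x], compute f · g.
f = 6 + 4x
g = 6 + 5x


Expand and collect like terms; reduce coefficients mod 7:
x^0: 6·6 = 36 ≡ 1 (mod 7)
x^1: 6·5 + 4·6 = 54 ≡ 5 (mod 7)
x^2: 4·5 = 20 ≡ 6 (mod 7)
Result: 1 + 5x + 6x^2

f · g = 1 + 5x + 6x^2


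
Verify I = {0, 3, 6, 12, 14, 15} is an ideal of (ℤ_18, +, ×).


Check ideal conditions for I = {0, 3, 6, 12, 14, 15} in ℤ_18:
(1) I is an additive subgroup? No
(2) For r ∈ ℤ_18 and a ∈ I: r·a ∈ I? No  [counterexample: r=2, a=14, r·a mod 18 = 10 ∉ I]

No, I is not an ideal of ℤ_18


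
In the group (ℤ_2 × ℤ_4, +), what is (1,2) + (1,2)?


Operation: componentwise addition mod (2, 4)
(1,2) + (1,2) = ((a₁+b₁) mod 2, (a₂+b₂) mod 4) with a = (1,2), b = (1,2)

(1,2) + (1,2) = (0,0)


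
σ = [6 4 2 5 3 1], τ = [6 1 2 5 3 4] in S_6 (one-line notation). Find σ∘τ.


σ∘τ: apply τ first, then σ
1 →τ 6 →σ 1
2 →τ 1 →σ 6
3 →τ 2 →σ 4
4 →τ 5 →σ 3
5 →τ 3 →σ 2
6 →τ 4 →σ 5

σ∘τ = [1 6 4 3 2 5]


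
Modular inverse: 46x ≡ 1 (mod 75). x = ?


Use the extended Euclidean algorithm to write 1 = 46·s + 75·t; then s mod 75 is the inverse.
Euclidean algorithm:
  46 = 0·75 + 46
  75 = 1·46 + 29
  46 = 1·29 + 17
  29 = 1·17 + 12
  17 = 1·12 + 5
  12 = 2·5 + 2
  5 = 2·2 + 1
  2 = 2·1 + 0
gcd(46,75) = 1
Back-substitution gives: 46·(31) + 75·(-19) = 1
So 46⁻¹ ≡ 31 ≡ 31 (mod 75)
Check: 46 × 31 = 1426 ≡ 1 (mod 75) ✓

46⁻¹ ≡ 31 (mod 75)


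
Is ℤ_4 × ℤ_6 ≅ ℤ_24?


Comparing ℤ_4 × ℤ_6 and ℤ_24:
gcd(4,6) = 2 ≠ 1. Max element order in ℤ_4×ℤ_6 is lcm(4,6) = 12 < 24, so it has no element of order 24

No, ℤ_4 × ℤ_6 ≇ ℤ_24


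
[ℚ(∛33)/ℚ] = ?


∛33 has minimal polynomial x³ - 33 (irreducible over ℚ since 33 is not a perfect cube)

[ℚ(∛33)/ℚ] = 3


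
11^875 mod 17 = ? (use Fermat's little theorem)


Fermat's little theorem: if p is prime and gcd(a,p)=1, then a^(p-1) ≡ 1 (mod p)
p = 17 is prime, gcd(11,17) = 1
Reduce exponent: 875 mod 16 = 11
So 11^875 ≡ 11^11 (mod 17)
11^11 mod 17 = 12

11^875 ≡ 12 (mod 17)


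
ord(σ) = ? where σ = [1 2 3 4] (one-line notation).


Cycle decomposition: identity (all elements fixed)
Order = 1 (identity has order 1)

ord(σ) = 1


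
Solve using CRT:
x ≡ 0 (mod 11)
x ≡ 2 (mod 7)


m₁ = 11, m₂ = 7, gcd = 1, so CRT applies. M = m₁·m₂ = 77
Let M₁ = M/m₁ = 7, M₂ = M/m₂ = 11
Find y₁ ≡ M₁⁻¹ (mod m₁): 7⁻¹ ≡ 8 (mod 11)
Find y₂ ≡ M₂⁻¹ (mod m₂): 11⁻¹ ≡ 2 (mod 7)
x = a₁·M₁·y₁ + a₂·M₂·y₂ = 0·7·8 + 2·11·2 = 44
Reduce mod 77: x ≡ 44
Check: 44 mod 11 = 0 ✓, 44 mod 7 = 2 ✓

x ≡ 44 (mod 77)


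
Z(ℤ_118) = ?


Z(G) = {g ∈ G | gx = xg for all x ∈ G}
ℤ_118 is abelian, so Z(G) = G

Z(ℤ_118) = ℤ_118


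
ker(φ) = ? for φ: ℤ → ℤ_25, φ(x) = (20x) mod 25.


Kernel = preimage of identity
ker(φ) = {x ∈ ℤ : 20x ≡ 0 (mod 25)}. gcd(20,25) = 5, so 20x ≡ 0 (mod 25) ⟺ x ≡ 0 (mod 25/5 = 5). Hence ker(φ) = 5ℤ

ker(φ) = 5ℤ


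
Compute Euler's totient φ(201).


Factor n: 201 = 3 × 67
φ(n) = n · ∏(1 - 1/p) over distinct primes p | n
φ(201) = 201 · (1 - 1/3) · (1 - 1/67) = 132

φ(201) = 132


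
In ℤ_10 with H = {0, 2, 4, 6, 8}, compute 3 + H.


3 + H = {3 + h (mod 10) : h ∈ H}
3+0=3, 3+2=5, 3+4=7, 3+6=9, 3+8=1
3 + H = {1, 3, 5, 7, 9} = 1 + H

3 + H = {1, 3, 5, 7, 9}


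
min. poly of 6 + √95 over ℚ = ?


Let α = 6 + √95. Then α - 6 = √95, so (α - 6)² = 95, giving α² - 12α - 59 = 0. Degree 2 and α ∉ ℚ, so this is the minimal polynomial.

Minimal polynomial: x² - 12x - 59


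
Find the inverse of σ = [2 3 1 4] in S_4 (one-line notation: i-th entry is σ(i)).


To find σ⁻¹, swap domain and range:
σ(1) = 2 → σ⁻¹(2) = 1
σ(2) = 3 → σ⁻¹(3) = 2
σ(3) = 1 → σ⁻¹(1) = 3
σ(4) = 4 → σ⁻¹(4) = 4

σ⁻¹ = [3 1 2 4]


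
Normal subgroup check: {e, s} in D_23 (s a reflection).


H = {e, s} in D_23 (s a reflection)
r·s·r⁻¹ = sr⁻² ≠ s for n ≥ 3, so {e, s} is not closed under conjugation

No, not a normal subgroup


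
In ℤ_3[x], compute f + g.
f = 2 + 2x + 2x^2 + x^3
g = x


Add coefficients mod 3:
x^0: 2 + 0 = 2 (mod 3)
x^1: 2 + 1 = 0 (mod 3)
x^2: 2 + 0 = 2 (mod 3)
x^3: 1 + 0 = 1 (mod 3)
Result: 2 + 2x^2 + x^3

f + g = 2 + 2x^2 + x^3


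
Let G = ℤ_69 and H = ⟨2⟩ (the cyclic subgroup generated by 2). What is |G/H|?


|⟨2⟩| = n / gcd(2, 69) = 69 / 1 = 69
H is normal (ℤ_69 is abelian).
|G/H| = |G| / |H| = 69 / 69 = 1

|G/H| = 1


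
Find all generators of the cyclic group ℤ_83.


g generates ℤ_n iff gcd(g,n) = 1
Prime factors of 83: 83
Generators are g ∈ {1,...,82} not divisible by any of these primes.
Generators: {1, 2, 3, 4, 5, 6, 7, 8, 9, 10, 11, 12, 13, 14, 15, 16, 17, 18, 19, 20, 21, 22, 23, 24, 25, 26, 27, 28, 29, 30, 31, 32, 33, 34, 35, 36, 37, 38, 39, 40, 41, 42, 43, 44, 45, 46, 47, 48, 49, 50, 51, 52, 53, 54, 55, 56, 57, 58, 59, 60, 61, 62, 63, 64, 65, 66, 67, 68, 69, 70, 71, 72, 73, 74, 75, 76, 77, 78, 79, 80, 81, 82}
Number of generators = φ(83) = 82

Generators of ℤ_83 = {1, 2, 3, 4, 5, 6, 7, 8, 9, 10, 11, 12, 13, 14, 15, 16, 17, 18, 19, 20, 21, 22, 23, 24, 25, 26, 27, 28, 29, 30, 31, 32, 33, 34, 35, 36, 37, 38, 39, 40, 41, 42, 43, 44, 45, 46, 47, 48, 49, 50, 51, 52, 53, 54, 55, 56, 57, 58, 59, 60, 61, 62, 63, 64, 65, 66, 67, 68, 69, 70, 71, 72, 73, 74, 75, 76, 77, 78, 79, 80, 81, 82}


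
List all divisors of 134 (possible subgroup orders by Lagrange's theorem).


Lagrange's theorem: |H| divides |G|
|G| = 134
Divisors of 134: 1, 2, 67, 134

Possible subgroup orders: {1, 2, 67, 134}


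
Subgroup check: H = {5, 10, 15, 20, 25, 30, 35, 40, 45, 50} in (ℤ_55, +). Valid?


Subgroup test for H = {5, 10, 15, 20, 25, 30, 35, 40, 45, 50} in (ℤ_55, +):
(1) 0 ∈ H? No
(2) Closure: for all a,b ∈ H, (a+b) mod 55 ∈ H? No  [counterexample: 5 + 50 = 0 ∉ H]
(3) Inverses: for all a ∈ H, -a mod 55 ∈ H? Yes

No, H is not a subgroup of ℤ_55


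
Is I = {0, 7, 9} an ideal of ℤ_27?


Check ideal conditions for I = {0, 7, 9} in ℤ_27:
(1) I is an additive subgroup? No
(2) For r ∈ ℤ_27 and a ∈ I: r·a ∈ I? No  [counterexample: r=2, a=7, r·a mod 27 = 14 ∉ I]

No, I is not an ideal of ℤ_27


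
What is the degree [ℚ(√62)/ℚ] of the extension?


√62 has minimal polynomial x² - 62 (irreducible over ℚ since 62 is squarefree)

[ℚ(√62)/ℚ] = 2


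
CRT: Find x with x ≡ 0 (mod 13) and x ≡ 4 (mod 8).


m₁ = 13, m₂ = 8, gcd = 1, so CRT applies. M = m₁·m₂ = 104
Let M₁ = M/m₁ = 8, M₂ = M/m₂ = 13
Find y₁ ≡ M₁⁻¹ (mod m₁): 8⁻¹ ≡ 5 (mod 13)
Find y₂ ≡ M₂⁻¹ (mod m₂): 13⁻¹ ≡ 5 (mod 8)
x = a₁·M₁·y₁ + a₂·M₂·y₂ = 0·8·5 + 4·13·5 = 260
Reduce mod 104: x ≡ 52
Check: 52 mod 13 = 0 ✓, 52 mod 8 = 4 ✓

x ≡ 52 (mod 104)


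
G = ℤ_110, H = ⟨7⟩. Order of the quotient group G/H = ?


|⟨7⟩| = n / gcd(7, 110) = 110 / 1 = 110
H is normal (ℤ_110 is abelian).
|G/H| = |G| / |H| = 110 / 110 = 1

|G/H| = 1


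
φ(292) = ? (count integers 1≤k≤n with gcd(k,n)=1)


Factor n: 292 = 2^2 × 73
φ(n) = n · ∏(1 - 1/p) over distinct primes p | n
φ(292) = 292 · (1 - 1/2) · (1 - 1/73) = 144

φ(292) = 144


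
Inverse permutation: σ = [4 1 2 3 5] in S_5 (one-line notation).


To find σ⁻¹, swap domain and range:
σ(1) = 4 → σ⁻¹(4) = 1
σ(2) = 1 → σ⁻¹(1) = 2
σ(3) = 2 → σ⁻¹(2) = 3
σ(4) = 3 → σ⁻¹(3) = 4
σ(5) = 5 → σ⁻¹(5) = 5

σ⁻¹ = [2 3 4 1 5]


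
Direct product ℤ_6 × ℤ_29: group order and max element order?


|ℤ_6 × ℤ_29| = 6 × 29 = 174
Max element order = lcm(6,29) = 174
Cyclic? Yes (gcd=1)

|ℤ_6×ℤ_29| = 174, max element order = 174


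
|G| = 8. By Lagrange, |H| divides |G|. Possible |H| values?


Lagrange's theorem: |H| divides |G|
|G| = 8
Divisors of 8: 1, 2, 4, 8

Possible subgroup orders: {1, 2, 4, 8}


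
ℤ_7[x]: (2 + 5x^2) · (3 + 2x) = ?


Expand and collect like terms; reduce coefficients mod 7:
x^0: 2·3 = 6 ≡ 6 (mod 7)
x^1: 2·2 + 0·3 = 4 ≡ 4 (mod 7)
x^2: 0·2 + 5·3 = 15 ≡ 1 (mod 7)
x^3: 5·2 = 10 ≡ 3 (mod 7)
Result: 6 + 4x + x^2 + 3x^3

f · g = 6 + 4x + x^2 + 3x^3


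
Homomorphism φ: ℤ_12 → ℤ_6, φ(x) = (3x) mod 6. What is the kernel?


Kernel = preimage of identity
ker(φ) = {x ∈ ℤ_12 : 3x ≡ 0 (mod 6)}. Since 6 | 12, φ is well-defined. The kernel is the cyclic subgroup ⟨2⟩ of ℤ_12 (order 6), i.e. {0, 2, 4, 6, 8, 10}

ker(φ) = {0, 2, 4, 6, 8, 10}


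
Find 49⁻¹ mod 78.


Use the extended Euclidean algorithm to write 1 = 49·s + 78·t; then s mod 78 is the inverse.
Euclidean algorithm:
  49 = 0·78 + 49
  78 = 1·49 + 29
  49 = 1·29 + 20
  29 = 1·20 + 9
  20 = 2·9 + 2
  9 = 4·2 + 1
  2 = 2·1 + 0
gcd(49,78) = 1
Back-substitution gives: 49·(-35) + 78·(22) = 1
So 49⁻¹ ≡ -35 ≡ 43 (mod 78)
Check: 49 × 43 = 2107 ≡ 1 (mod 78) ✓

49⁻¹ ≡ 43 (mod 78)


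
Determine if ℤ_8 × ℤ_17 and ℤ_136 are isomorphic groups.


Comparing ℤ_8 × ℤ_17 and ℤ_136:
gcd(8,17) = 1, so ℤ_8 × ℤ_17 ≅ ℤ_136 (CRT)

Yes, ℤ_8 × ℤ_17 ≅ ℤ_136


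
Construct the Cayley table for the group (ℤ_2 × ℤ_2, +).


Elements: {(0,0), (0,1), (1,0), (1,1)}
Operation: componentwise addition mod (2, 2)
Entry (a, b) = ((a₁+b₁) mod 2, (a₂+b₂) mod 2)

Cayley table:
      | (0,0) | (0,1) | (1,0) | (1,1)
(0,0) | (0,0) | (0,1) | (1,0) | (1,1)
(0,1) | (0,1) | (0,0) | (1,1) | (1,0)
(1,0) | (1,0) | (1,1) | (0,0) | (0,1)
(1,1) | (1,1) | (1,0) | (0,1) | (0,0)


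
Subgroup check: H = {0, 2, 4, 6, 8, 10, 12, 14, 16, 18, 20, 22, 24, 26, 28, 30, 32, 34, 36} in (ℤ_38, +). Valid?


Subgroup test for H = {0, 2, 4, 6, 8, 10, 12, 14, 16, 18, 20, 22, 24, 26, 28, 30, 32, 34, 36} in (ℤ_38, +):
(1) 0 ∈ H? Yes
(2) Closure: for all a,b ∈ H, (a+b) mod 38 ∈ H? Yes
(3) Inverses: for all a ∈ H, -a mod 38 ∈ H? Yes

Yes, H is a subgroup of ℤ_38


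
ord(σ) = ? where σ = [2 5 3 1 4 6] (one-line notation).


Cycle decomposition: (1 2 5 4)
Cycle lengths: 4
Order = lcm(4) = 4

ord(σ) = 4


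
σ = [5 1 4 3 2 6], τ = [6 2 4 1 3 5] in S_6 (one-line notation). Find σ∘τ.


σ∘τ: apply τ first, then σ
1 →τ 6 →σ 6
2 →τ 2 →σ 1
3 →τ 4 →σ 3
4 →τ 1 →σ 5
5 →τ 3 →σ 4
6 →τ 5 →σ 2

σ∘τ = [6 1 3 5 4 2]


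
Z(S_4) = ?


Z(G) = {g ∈ G | gx = xg for all x ∈ G}
S_n is non-abelian for n ≥ 3; Z(S_4) is trivial

Z(S_4) = {e}


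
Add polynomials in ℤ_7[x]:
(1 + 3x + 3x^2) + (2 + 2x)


Add coefficients mod 7:
x^0: 1 + 2 = 3 (mod 7)
x^1: 3 + 2 = 5 (mod 7)
x^2: 3 + 0 = 3 (mod 7)
Result: 3 + 5x + 3x^2

f + g = 3 + 5x + 3x^2


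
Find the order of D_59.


|D_n| = 2n (n rotations and n reflections)
|D_59| = 2×59 = 118

|D_59| = 118


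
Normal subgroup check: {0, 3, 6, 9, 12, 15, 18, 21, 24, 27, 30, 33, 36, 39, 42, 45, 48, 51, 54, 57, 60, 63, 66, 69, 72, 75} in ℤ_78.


H = {0, 3, 6, 9, 12, 15, 18, 21, 24, 27, 30, 33, 36, 39, 42, 45, 48, 51, 54, 57, 60, 63, 66, 69, 72, 75} in ℤ_78
ℤ_78 is abelian; every subgroup of an abelian group is normal

Yes, normal subgroup


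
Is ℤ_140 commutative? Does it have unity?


ℤ_140 is a commutative ring with unity 1; 140 = 2×70 is composite, so 2·70 ≡ 0 gives zero divisors (not an integral domain)
Commutative: Yes
Integral domain: No
Has unity: Yes

ℤ_140: Commutative=Yes, Unity=Yes


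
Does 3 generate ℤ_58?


g generates ℤ_n iff gcd(g, n) = 1
gcd(3, 58) = 1
Since gcd = 1, 3 is a generator.

Yes, 3 generates ℤ_58


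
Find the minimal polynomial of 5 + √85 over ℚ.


Let α = 5 + √85. Then α - 5 = √85, so (α - 5)² = 85, giving α² - 10α - 60 = 0. Degree 2 and α ∉ ℚ, so this is the minimal polynomial.

Minimal polynomial: x² - 10x - 60


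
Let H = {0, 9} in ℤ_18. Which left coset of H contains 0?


0 + H = {0 + h (mod 18) : h ∈ H}
0+0=0, 0+9=9

0 + H = {0, 9}
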